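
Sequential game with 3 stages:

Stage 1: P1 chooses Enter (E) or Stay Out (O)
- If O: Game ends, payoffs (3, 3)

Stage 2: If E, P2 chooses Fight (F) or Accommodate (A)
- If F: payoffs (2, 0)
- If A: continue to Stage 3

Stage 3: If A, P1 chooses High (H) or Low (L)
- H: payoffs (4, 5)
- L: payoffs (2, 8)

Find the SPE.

SPE: (E, A, H); Outcome (4, 5)

Work:
Stage 3: P1 chooses H (4 vs 2)
Stage 2: P2: F->0, A->5 (anticipating H). Choose A
Stage 1: P1: O->3, E->4 (anticipating A, H). Choose E
SPE path: E -> A -> H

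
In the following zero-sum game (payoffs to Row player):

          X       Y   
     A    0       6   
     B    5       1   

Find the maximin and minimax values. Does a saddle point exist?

Maximin = 1, Minimax = 5, Saddle: False

Work:
Row minimums: [0, 1] → maximin = 1
Column maximums: [5, 6] → minimax = 5
No saddle point (maximin ≠ minimax). Mixed strategy needed.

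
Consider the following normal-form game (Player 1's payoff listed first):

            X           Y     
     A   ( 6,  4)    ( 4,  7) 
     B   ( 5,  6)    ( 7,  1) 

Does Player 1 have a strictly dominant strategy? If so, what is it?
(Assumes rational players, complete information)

No strictly dominant strategy exists for Player 1

Work:
A strategy strictly dominates another if it gives a strictly higher payoff against every opponent action. Compare each pair of P1's strategies column-by-column:
  A vs B: [6 vs 5, 4 vs 7] → A does not strictly dominate B (column Y: 4 ≤ 7)
  B vs A: [5 vs 6, 7 vs 4] → B does not strictly dominate A (column X: 5 ≤ 6)
No single strategy strictly dominates all others → no strictly dominant strategy.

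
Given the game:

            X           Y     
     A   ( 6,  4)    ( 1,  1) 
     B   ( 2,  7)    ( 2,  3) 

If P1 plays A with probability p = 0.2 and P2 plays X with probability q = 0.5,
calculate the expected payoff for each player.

E[P1] = 2.3, E[P2] = 4.5

Work:
E[P1] = p·q·π₁(A,X) + p·(1-q)·π₁(A,Y) + (1-p)·q·π₁(B,X) + (1-p)·(1-q)·π₁(B,Y)
= 0.2·0.5·6 + 0.2·0.5·1 + 0.8·0.5·2 + 0.8·0.5·2
= 2.3

E[P2] = 4.5 (similar calculation)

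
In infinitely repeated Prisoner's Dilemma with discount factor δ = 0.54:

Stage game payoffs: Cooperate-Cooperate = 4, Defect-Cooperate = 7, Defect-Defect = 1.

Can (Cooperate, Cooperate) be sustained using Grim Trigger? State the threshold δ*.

δ* = 0.5; since δ = 0.54 ≥ 0.5, cooperation can be sustained

Work:
For Grim Trigger:
Cooperate forever: 4/(1-δ)
Defect then punished: 7 + 1·δ/(1-δ)
Need: 4/(1-δ) ≥ 7 + 1·δ/(1-δ)
Solving: δ ≥ (T-R)/(T-P) = (7-4)/(7-1) = 0.5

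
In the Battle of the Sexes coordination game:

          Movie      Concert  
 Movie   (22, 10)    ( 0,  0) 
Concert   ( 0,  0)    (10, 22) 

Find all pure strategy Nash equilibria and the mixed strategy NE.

Pure NE: (Movie, Movie) and (Concert, Concert); Mixed NE: p = 0.6875, q = 0.3125

Work:
Check pure NE:
(Movie, Movie): (22, 10) - no unilateral deviation beneficial
(Concert, Concert): (10, 22) - no unilateral deviation beneficial
Mixed NE: P1 plays Movie with p = 0.6875, P2 plays Movie with q = 0.3125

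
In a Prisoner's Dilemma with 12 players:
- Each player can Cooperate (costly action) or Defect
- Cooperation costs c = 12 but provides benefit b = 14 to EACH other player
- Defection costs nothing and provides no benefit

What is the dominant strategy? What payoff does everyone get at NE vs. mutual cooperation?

Dominant: Defect; NE payoff = 0; Coop payoff = 142

Work:
Defect dominates (saves cost c = 12, benefit to others is external)
NE: All defect → everyone gets 0
If all cooperate: each receives (11)×14 - 12 = 142
Social dilemma: 142 > 0 but NE gives 0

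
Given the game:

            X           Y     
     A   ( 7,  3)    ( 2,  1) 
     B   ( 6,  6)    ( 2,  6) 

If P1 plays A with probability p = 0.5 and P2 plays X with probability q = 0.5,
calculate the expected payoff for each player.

E[P1] = 4.25, E[P2] = 4.0

Work:
E[P1] = p·q·π₁(A,X) + p·(1-q)·π₁(A,Y) + (1-p)·q·π₁(B,X) + (1-p)·(1-q)·π₁(B,Y)
= 0.5·0.5·7 + 0.5·0.5·2 + 0.5·0.5·6 + 0.5·0.5·2
= 4.25

E[P2] = 4.0 (similar calculation)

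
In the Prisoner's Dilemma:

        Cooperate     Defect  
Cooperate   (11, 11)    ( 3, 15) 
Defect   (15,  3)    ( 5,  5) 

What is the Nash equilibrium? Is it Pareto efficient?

(Defect, Defect) is NE; not Pareto efficient

Work:
Defect dominates Cooperate for both players:
If P2 cooperates: Defect (15) > Cooperate (11)
If P2 defects: Defect (5) > Cooperate (3)
NE: (Defect, Defect) with payoff (5, 5)
But (Cooperate, Cooperate) = (11, 11) Pareto dominates (5, 5)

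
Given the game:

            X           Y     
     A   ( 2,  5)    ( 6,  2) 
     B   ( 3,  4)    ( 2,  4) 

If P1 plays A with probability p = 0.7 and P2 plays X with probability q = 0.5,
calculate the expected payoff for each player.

E[P1] = 3.55, E[P2] = 3.65

Work:
E[P1] = p·q·π₁(A,X) + p·(1-q)·π₁(A,Y) + (1-p)·q·π₁(B,X) + (1-p)·(1-q)·π₁(B,Y)
= 0.7·0.5·2 + 0.7·0.5·6 + 0.3·0.5·3 + 0.3·0.5·2
= 3.55

E[P2] = 3.65 (similar calculation)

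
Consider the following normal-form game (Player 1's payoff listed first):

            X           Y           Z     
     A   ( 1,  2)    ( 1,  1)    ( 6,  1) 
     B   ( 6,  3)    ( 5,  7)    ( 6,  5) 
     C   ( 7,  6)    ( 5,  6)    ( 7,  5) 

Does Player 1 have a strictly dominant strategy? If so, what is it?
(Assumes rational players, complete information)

No strictly dominant strategy exists for Player 1

Work:
A strategy strictly dominates another if it gives a strictly higher payoff against every opponent action. Compare each pair of P1's strategies column-by-column:
  A vs B: [1 vs 6, 1 vs 5, 6 vs 6] → A does not strictly dominate B (column X: 1 ≤ 6)
  A vs C: [1 vs 7, 1 vs 5, 6 vs 7] → A does not strictly dominate C (column X: 1 ≤ 7)
  B vs A: [6 vs 1, 5 vs 1, 6 vs 6] → B does not strictly dominate A (column Z: 6 ≤ 6)
  B vs C: [6 vs 7, 5 vs 5, 6 vs 7] → B does not strictly dominate C (column X: 6 ≤ 7)
  C vs A: [7 vs 1, 5 vs 1, 7 vs 6] → C strictly dominates A
  C vs B: [7 vs 6, 5 vs 5, 7 vs 6] → C does not strictly dominate B (column Y: 5 ≤ 5)
No single strategy strictly dominates all others → no strictly dominant strategy.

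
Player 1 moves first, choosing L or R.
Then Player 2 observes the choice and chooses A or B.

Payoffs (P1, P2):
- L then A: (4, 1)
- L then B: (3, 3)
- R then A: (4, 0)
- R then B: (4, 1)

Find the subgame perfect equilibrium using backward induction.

P1 plays R, P2 plays B after L and B after R; Payoff (4, 1)

Work:
Backward induction:
After L: P2 chooses B → P1 gets 3
After R: P2 chooses B → P1 gets 4
P1 chooses R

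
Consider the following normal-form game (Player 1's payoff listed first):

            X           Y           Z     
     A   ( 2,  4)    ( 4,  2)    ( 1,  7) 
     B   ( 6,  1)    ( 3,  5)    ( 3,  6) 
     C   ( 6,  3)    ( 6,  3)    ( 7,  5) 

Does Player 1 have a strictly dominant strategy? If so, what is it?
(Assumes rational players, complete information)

No strictly dominant strategy exists for Player 1

Work:
A strategy strictly dominates another if it gives a strictly higher payoff against every opponent action. Compare each pair of P1's strategies column-by-column:
  A vs B: [2 vs 6, 4 vs 3, 1 vs 3] → A does not strictly dominate B (column X: 2 ≤ 6)
  A vs C: [2 vs 6, 4 vs 6, 1 vs 7] → A does not strictly dominate C (column X: 2 ≤ 6)
  B vs A: [6 vs 2, 3 vs 4, 3 vs 1] → B does not strictly dominate A (column Y: 3 ≤ 4)
  B vs C: [6 vs 6, 3 vs 6, 3 vs 7] → B does not strictly dominate C (column X: 6 ≤ 6)
  C vs A: [6 vs 2, 6 vs 4, 7 vs 1] → C strictly dominates A
  C vs B: [6 vs 6, 6 vs 3, 7 vs 3] → C does not strictly dominate B (column X: 6 ≤ 6)
No single strategy strictly dominates all others → no strictly dominant strategy.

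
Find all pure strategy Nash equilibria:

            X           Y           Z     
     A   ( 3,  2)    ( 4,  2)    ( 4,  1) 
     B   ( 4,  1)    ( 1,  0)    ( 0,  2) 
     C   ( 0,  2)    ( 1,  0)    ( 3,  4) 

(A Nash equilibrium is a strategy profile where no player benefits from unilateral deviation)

Nash equilibrium: (A, Y)

Work:
Best responses:
  P1 vs X: payoffs [3, 4, 0] → best response B (payoff 4)
  P1 vs Y: payoffs [4, 1, 1] → best response A (payoff 4)
  P1 vs Z: payoffs [4, 0, 3] → best response A (payoff 4)
  P2 vs A: payoffs [2, 2, 1] → best response X/Y (payoff 2)
  P2 vs B: payoffs [1, 0, 2] → best response Z (payoff 2)
  P2 vs C: payoffs [2, 0, 4] → best response Z (payoff 4)
Mutual best responses: (A,Y) → Nash equilibria.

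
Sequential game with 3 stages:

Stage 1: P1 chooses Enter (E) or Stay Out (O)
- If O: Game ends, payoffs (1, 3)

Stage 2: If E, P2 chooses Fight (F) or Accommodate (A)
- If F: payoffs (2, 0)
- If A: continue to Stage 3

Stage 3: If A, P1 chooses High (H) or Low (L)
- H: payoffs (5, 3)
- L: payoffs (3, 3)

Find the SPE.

SPE: (E, A, H); Outcome (5, 3)

Work:
Stage 3: P1 chooses H (5 vs 3)
Stage 2: P2: F->0, A->3 (anticipating H). Choose A
Stage 1: P1: O->1, E->5 (anticipating A, H). Choose E
SPE path: E -> A -> H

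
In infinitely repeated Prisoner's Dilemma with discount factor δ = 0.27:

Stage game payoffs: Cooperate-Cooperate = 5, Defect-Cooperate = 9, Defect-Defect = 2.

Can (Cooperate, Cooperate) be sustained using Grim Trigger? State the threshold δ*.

δ* = 0.5714; since δ = 0.27 < 0.5714, cooperation cannot be sustained

Work:
For Grim Trigger:
Cooperate forever: 5/(1-δ)
Defect then punished: 9 + 2·δ/(1-δ)
Need: 5/(1-δ) ≥ 9 + 2·δ/(1-δ)
Solving: δ ≥ (T-R)/(T-P) = (9-5)/(9-2) = 0.5714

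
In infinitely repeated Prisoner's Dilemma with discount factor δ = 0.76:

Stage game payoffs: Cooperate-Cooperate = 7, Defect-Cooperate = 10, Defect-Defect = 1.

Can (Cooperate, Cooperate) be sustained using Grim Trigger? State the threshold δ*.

δ* = 0.3333; since δ = 0.76 ≥ 0.3333, cooperation can be sustained

Work:
For Grim Trigger:
Cooperate forever: 7/(1-δ)
Defect then punished: 10 + 1·δ/(1-δ)
Need: 7/(1-δ) ≥ 10 + 1·δ/(1-δ)
Solving: δ ≥ (T-R)/(T-P) = (10-7)/(10-1) = 0.3333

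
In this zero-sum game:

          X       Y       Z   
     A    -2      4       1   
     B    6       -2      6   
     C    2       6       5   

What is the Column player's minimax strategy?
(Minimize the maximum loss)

Column should play X or Y or Z (all achieve the minimum), value = 6

Work:
Column player minimizes Row's maximum payoff:
Column X: max payoff to Row = 6
Column Y: max payoff to Row = 6
Column Z: max payoff to Row = 6
Minimum is 6, achieved by columns X, Y, Z (tied).
Each of X or Y or Z is a minimax strategy.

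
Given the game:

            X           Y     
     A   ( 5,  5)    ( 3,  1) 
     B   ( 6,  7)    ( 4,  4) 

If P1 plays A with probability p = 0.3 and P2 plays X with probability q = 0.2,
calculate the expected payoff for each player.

E[P1] = 4.1, E[P2] = 3.76

Work:
E[P1] = p·q·π₁(A,X) + p·(1-q)·π₁(A,Y) + (1-p)·q·π₁(B,X) + (1-p)·(1-q)·π₁(B,Y)
= 0.3·0.2·5 + 0.3·0.8·3 + 0.7·0.2·6 + 0.7·0.8·4
= 4.1

E[P2] = 3.76 (similar calculation)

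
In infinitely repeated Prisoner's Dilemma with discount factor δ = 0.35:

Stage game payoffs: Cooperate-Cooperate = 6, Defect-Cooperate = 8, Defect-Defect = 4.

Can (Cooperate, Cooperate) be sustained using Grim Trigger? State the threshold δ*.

δ* = 0.5; since δ = 0.35 < 0.5, cooperation cannot be sustained

Work:
For Grim Trigger:
Cooperate forever: 6/(1-δ)
Defect then punished: 8 + 4·δ/(1-δ)
Need: 6/(1-δ) ≥ 8 + 4·δ/(1-δ)
Solving: δ ≥ (T-R)/(T-P) = (8-6)/(8-4) = 0.5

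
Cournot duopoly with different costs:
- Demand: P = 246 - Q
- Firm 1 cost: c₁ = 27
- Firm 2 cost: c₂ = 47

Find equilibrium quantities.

q₁* = 79.67, q₂* = 59.67

Work:
Reaction: q₁ = (246 - 27 - q₂)/2
Reaction: q₂ = (246 - 47 - q₁)/2
Solve simultaneously:
q₁* = (246 - 2×27 + 47)/3 = 79.67
q₂* = (246 - 2×47 + 27)/3 = 59.67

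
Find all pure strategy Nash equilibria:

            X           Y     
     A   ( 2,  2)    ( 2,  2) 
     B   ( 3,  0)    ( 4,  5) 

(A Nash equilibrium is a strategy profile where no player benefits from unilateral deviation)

Nash equilibrium: (B, Y)

Work:
Best responses:
  P1 vs X: payoffs [2, 3] → best response B (payoff 3)
  P1 vs Y: payoffs [2, 4] → best response B (payoff 4)
  P2 vs A: payoffs [2, 2] → best response X/Y (payoff 2)
  P2 vs B: payoffs [0, 5] → best response Y (payoff 5)
Mutual best responses: (B,Y) → Nash equilibria.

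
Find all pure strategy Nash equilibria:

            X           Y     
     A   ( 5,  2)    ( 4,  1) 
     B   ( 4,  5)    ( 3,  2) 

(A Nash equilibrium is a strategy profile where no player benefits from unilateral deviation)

Nash equilibrium: (A, X)

Work:
Best responses:
  P1 vs X: payoffs [5, 4] → best response A (payoff 5)
  P1 vs Y: payoffs [4, 3] → best response A (payoff 4)
  P2 vs A: payoffs [2, 1] → best response X (payoff 2)
  P2 vs B: payoffs [5, 2] → best response X (payoff 5)
Mutual best responses: (A,X) → Nash equilibria.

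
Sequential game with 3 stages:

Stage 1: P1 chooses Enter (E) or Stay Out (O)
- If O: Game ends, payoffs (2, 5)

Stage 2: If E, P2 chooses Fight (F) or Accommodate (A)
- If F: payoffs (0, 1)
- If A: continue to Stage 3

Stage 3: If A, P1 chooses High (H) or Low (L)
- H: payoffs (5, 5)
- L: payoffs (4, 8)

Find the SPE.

SPE: (E, A, H); Outcome (5, 5)

Work:
Stage 3: P1 chooses H (5 vs 4)
Stage 2: P2: F->1, A->5 (anticipating H). Choose A
Stage 1: P1: O->2, E->5 (anticipating A, H). Choose E
SPE path: E -> A -> H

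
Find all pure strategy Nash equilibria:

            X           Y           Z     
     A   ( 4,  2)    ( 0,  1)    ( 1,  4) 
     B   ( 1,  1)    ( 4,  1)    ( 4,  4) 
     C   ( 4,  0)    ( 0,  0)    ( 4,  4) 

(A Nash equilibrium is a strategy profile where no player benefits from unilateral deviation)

Nash equilibrium: (B, Z), (C, Z)

Work:
Best responses:
  P1 vs X: payoffs [4, 1, 4] → best response A/C (payoff 4)
  P1 vs Y: payoffs [0, 4, 0] → best response B (payoff 4)
  P1 vs Z: payoffs [1, 4, 4] → best response B/C (payoff 4)
  P2 vs A: payoffs [2, 1, 4] → best response Z (payoff 4)
  P2 vs B: payoffs [1, 1, 4] → best response Z (payoff 4)
  P2 vs C: payoffs [0, 0, 4] → best response Z (payoff 4)
Mutual best responses: (B,Z), (C,Z) → Nash equilibria.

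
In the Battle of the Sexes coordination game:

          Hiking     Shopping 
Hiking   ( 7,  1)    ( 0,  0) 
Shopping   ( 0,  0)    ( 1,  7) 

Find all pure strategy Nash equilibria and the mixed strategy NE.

Pure NE: (Hiking, Hiking) and (Shopping, Shopping); Mixed NE: p = 0.875, q = 0.125

Work:
Check pure NE:
(Hiking, Hiking): (7, 1) - no unilateral deviation beneficial
(Shopping, Shopping): (1, 7) - no unilateral deviation beneficial
Mixed NE: P1 plays Hiking with p = 0.875, P2 plays Hiking with q = 0.125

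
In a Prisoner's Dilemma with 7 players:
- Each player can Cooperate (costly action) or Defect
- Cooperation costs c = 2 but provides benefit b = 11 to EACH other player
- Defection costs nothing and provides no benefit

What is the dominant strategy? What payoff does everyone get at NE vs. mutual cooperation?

Dominant: Defect; NE payoff = 0; Coop payoff = 64

Work:
Defect dominates (saves cost c = 2, benefit to others is external)
NE: All defect → everyone gets 0
If all cooperate: each receives (6)×11 - 2 = 64
Social dilemma: 64 > 0 but NE gives 0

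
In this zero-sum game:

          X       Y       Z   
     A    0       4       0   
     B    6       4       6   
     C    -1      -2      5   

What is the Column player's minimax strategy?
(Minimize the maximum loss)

Column should play Y, value = 4

Work:
Column player minimizes Row's maximum payoff:
Column X: max payoff to Row = 6
Column Y: max payoff to Row = 4
Column Z: max payoff to Row = 6
Minimum is 4, achieved by column Y.
Minimax strategy: Y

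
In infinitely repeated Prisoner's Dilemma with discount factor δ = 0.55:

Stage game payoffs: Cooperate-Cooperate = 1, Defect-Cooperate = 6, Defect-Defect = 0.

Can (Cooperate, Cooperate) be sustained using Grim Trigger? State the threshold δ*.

δ* = 0.8333; since δ = 0.55 < 0.8333, cooperation cannot be sustained

Work:
For Grim Trigger:
Cooperate forever: 1/(1-δ)
Defect then punished: 6 + 0·δ/(1-δ)
Need: 1/(1-δ) ≥ 6 + 0·δ/(1-δ)
Solving: δ ≥ (T-R)/(T-P) = (6-1)/(6-0) = 0.8333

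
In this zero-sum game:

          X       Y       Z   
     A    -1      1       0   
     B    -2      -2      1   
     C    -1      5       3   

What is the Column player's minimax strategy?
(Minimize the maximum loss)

Column should play X, value = -1

Work:
Column player minimizes Row's maximum payoff:
Column X: max payoff to Row = -1
Column Y: max payoff to Row = 5
Column Z: max payoff to Row = 3
Minimum is -1, achieved by column X.
Minimax strategy: X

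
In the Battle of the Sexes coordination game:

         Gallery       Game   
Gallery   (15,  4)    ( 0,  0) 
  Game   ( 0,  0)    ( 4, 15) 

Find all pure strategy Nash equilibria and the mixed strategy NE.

Pure NE: (Gallery, Gallery) and (Game, Game); Mixed NE: p = 0.7895, q = 0.2105

Work:
Check pure NE:
(Gallery, Gallery): (15, 4) - no unilateral deviation beneficial
(Game, Game): (4, 15) - no unilateral deviation beneficial
Mixed NE: P1 plays Gallery with p = 0.7895, P2 plays Gallery with q = 0.2105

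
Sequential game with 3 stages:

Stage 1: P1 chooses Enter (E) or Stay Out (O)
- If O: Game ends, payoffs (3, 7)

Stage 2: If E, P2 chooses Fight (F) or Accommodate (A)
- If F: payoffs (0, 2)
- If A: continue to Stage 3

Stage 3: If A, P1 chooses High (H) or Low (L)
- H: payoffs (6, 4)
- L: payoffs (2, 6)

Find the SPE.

SPE: (E, A, H); Outcome (6, 4)

Work:
Stage 3: P1 chooses H (6 vs 2)
Stage 2: P2: F->2, A->4 (anticipating H). Choose A
Stage 1: P1: O->3, E->6 (anticipating A, H). Choose E
SPE path: E -> A -> H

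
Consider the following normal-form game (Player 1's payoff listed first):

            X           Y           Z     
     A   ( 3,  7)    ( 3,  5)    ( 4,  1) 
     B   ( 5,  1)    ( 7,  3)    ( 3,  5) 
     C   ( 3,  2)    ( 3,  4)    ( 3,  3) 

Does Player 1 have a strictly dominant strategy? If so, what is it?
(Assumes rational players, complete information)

No strictly dominant strategy exists for Player 1

Work:
A strategy strictly dominates another if it gives a strictly higher payoff against every opponent action. Compare each pair of P1's strategies column-by-column:
  A vs B: [3 vs 5, 3 vs 7, 4 vs 3] → A does not strictly dominate B (column X: 3 ≤ 5)
  A vs C: [3 vs 3, 3 vs 3, 4 vs 3] → A does not strictly dominate C (column X: 3 ≤ 3)
  B vs A: [5 vs 3, 7 vs 3, 3 vs 4] → B does not strictly dominate A (column Z: 3 ≤ 4)
  B vs C: [5 vs 3, 7 vs 3, 3 vs 3] → B does not strictly dominate C (column Z: 3 ≤ 3)
  C vs A: [3 vs 3, 3 vs 3, 3 vs 4] → C does not strictly dominate A (column X: 3 ≤ 3)
  C vs B: [3 vs 5, 3 vs 7, 3 vs 3] → C does not strictly dominate B (column X: 3 ≤ 5)
No single strategy strictly dominates all others → no strictly dominant strategy.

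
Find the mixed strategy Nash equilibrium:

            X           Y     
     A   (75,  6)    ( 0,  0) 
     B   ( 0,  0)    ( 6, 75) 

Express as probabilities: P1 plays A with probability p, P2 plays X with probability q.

p = 0.9259, q = 0.0741

Work:
Find probabilities that make opponent indifferent:
P2 chooses q to make P1 indifferent between A and B
P1 chooses p to make P2 indifferent between X and Y
Mixed NE: P1 plays (A: 0.9259, B: 0.0741), P2 plays (X: 0.0741, Y: 0.9259)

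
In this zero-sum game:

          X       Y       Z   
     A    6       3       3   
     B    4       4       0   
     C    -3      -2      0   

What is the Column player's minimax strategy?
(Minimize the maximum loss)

Column should play Z, value = 3

Work:
Column player minimizes Row's maximum payoff:
Column X: max payoff to Row = 6
Column Y: max payoff to Row = 4
Column Z: max payoff to Row = 3
Minimum is 3, achieved by column Z.
Minimax strategy: Z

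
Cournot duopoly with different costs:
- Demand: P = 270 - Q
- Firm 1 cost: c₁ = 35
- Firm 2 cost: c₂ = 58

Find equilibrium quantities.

q₁* = 86.0, q₂* = 63.0

Work:
Reaction: q₁ = (270 - 35 - q₂)/2
Reaction: q₂ = (270 - 58 - q₁)/2
Solve simultaneously:
q₁* = (270 - 2×35 + 58)/3 = 86.0
q₂* = (270 - 2×58 + 35)/3 = 63.0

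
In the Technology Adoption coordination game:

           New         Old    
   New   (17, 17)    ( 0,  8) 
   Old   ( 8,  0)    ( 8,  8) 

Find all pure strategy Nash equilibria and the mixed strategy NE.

Pure NE: (New, New) and (Old, Old); Mixed NE: p = 0.4706, q = 0.4706

Work:
Check pure NE:
(New, New): (17, 17) - no unilateral deviation beneficial
(Old, Old): (8, 8) - no unilateral deviation beneficial
Mixed NE: P1 plays New with p = 0.4706, P2 plays New with q = 0.4706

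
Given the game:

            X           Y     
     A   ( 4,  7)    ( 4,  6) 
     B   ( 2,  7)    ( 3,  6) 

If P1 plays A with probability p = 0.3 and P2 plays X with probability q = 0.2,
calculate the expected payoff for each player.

E[P1] = 3.16, E[P2] = 6.2

Work:
E[P1] = p·q·π₁(A,X) + p·(1-q)·π₁(A,Y) + (1-p)·q·π₁(B,X) + (1-p)·(1-q)·π₁(B,Y)
= 0.3·0.2·4 + 0.3·0.8·4 + 0.7·0.2·2 + 0.7·0.8·3
= 3.16

E[P2] = 6.2 (similar calculation)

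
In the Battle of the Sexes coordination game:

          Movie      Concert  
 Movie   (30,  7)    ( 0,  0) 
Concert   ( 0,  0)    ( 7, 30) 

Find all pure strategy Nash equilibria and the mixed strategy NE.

Pure NE: (Movie, Movie) and (Concert, Concert); Mixed NE: p = 0.8108, q = 0.1892

Work:
Check pure NE:
(Movie, Movie): (30, 7) - no unilateral deviation beneficial
(Concert, Concert): (7, 30) - no unilateral deviation beneficial
Mixed NE: P1 plays Movie with p = 0.8108, P2 plays Movie with q = 0.1892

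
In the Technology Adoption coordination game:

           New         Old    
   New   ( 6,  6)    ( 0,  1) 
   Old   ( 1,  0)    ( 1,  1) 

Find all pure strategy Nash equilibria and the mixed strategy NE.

Pure NE: (New, New) and (Old, Old); Mixed NE: p = 0.1667, q = 0.1667

Work:
Check pure NE:
(New, New): (6, 6) - no unilateral deviation beneficial
(Old, Old): (1, 1) - no unilateral deviation beneficial
Mixed NE: P1 plays New with p = 0.1667, P2 plays New with q = 0.1667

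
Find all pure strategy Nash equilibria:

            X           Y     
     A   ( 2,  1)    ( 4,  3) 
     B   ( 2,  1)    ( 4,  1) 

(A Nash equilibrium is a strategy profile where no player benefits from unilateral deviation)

Nash equilibrium: (A, Y), (B, X), (B, Y)

Work:
Best responses:
  P1 vs X: payoffs [2, 2] → best response A/B (payoff 2)
  P1 vs Y: payoffs [4, 4] → best response A/B (payoff 4)
  P2 vs A: payoffs [1, 3] → best response Y (payoff 3)
  P2 vs B: payoffs [1, 1] → best response X/Y (payoff 1)
Mutual best responses: (A,Y), (B,X), (B,Y) → Nash equilibria.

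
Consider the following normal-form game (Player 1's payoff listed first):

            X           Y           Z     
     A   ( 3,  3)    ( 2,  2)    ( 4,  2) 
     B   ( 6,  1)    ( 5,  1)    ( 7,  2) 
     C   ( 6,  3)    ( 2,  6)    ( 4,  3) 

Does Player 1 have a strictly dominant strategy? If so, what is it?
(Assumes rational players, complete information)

No strictly dominant strategy exists for Player 1

Work:
A strategy strictly dominates another if it gives a strictly higher payoff against every opponent action. Compare each pair of P1's strategies column-by-column:
  A vs B: [3 vs 6, 2 vs 5, 4 vs 7] → A does not strictly dominate B (column X: 3 ≤ 6)
  A vs C: [3 vs 6, 2 vs 2, 4 vs 4] → A does not strictly dominate C (column X: 3 ≤ 6)
  B vs A: [6 vs 3, 5 vs 2, 7 vs 4] → B strictly dominates A
  B vs C: [6 vs 6, 5 vs 2, 7 vs 4] → B does not strictly dominate C (column X: 6 ≤ 6)
  C vs A: [6 vs 3, 2 vs 2, 4 vs 4] → C does not strictly dominate A (column Y: 2 ≤ 2)
  C vs B: [6 vs 6, 2 vs 5, 4 vs 7] → C does not strictly dominate B (column X: 6 ≤ 6)
No single strategy strictly dominates all others → no strictly dominant strategy.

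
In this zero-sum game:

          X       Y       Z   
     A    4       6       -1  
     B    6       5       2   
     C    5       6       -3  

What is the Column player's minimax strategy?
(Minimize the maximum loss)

Column should play Z, value = 2

Work:
Column player minimizes Row's maximum payoff:
Column X: max payoff to Row = 6
Column Y: max payoff to Row = 6
Column Z: max payoff to Row = 2
Minimum is 2, achieved by column Z.
Minimax strategy: Z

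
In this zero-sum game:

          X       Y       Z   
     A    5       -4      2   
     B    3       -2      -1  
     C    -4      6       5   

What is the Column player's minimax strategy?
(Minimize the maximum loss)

Column should play X or Z (all achieve the minimum), value = 5

Work:
Column player minimizes Row's maximum payoff:
Column X: max payoff to Row = 5
Column Y: max payoff to Row = 6
Column Z: max payoff to Row = 5
Minimum is 5, achieved by columns X, Z (tied).
Each of X or Z is a minimax strategy.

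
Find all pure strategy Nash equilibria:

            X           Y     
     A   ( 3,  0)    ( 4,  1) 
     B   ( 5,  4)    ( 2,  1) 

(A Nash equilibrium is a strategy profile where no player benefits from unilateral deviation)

Nash equilibrium: (A, Y), (B, X)

Work:
Best responses:
  P1 vs X: payoffs [3, 5] → best response B (payoff 5)
  P1 vs Y: payoffs [4, 2] → best response A (payoff 4)
  P2 vs A: payoffs [0, 1] → best response Y (payoff 1)
  P2 vs B: payoffs [4, 1] → best response X (payoff 4)
Mutual best responses: (A,Y), (B,X) → Nash equilibria.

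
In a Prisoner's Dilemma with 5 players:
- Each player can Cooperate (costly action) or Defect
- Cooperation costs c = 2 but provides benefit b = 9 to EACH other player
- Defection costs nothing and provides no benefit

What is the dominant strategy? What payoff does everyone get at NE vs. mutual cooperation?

Dominant: Defect; NE payoff = 0; Coop payoff = 34

Work:
Defect dominates (saves cost c = 2, benefit to others is external)
NE: All defect → everyone gets 0
If all cooperate: each receives (4)×9 - 2 = 34
Social dilemma: 34 > 0 but NE gives 0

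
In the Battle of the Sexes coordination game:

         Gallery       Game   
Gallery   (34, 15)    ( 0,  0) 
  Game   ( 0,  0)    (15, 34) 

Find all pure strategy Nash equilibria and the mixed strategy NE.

Pure NE: (Gallery, Gallery) and (Game, Game); Mixed NE: p = 0.6939, q = 0.3061

Work:
Check pure NE:
(Gallery, Gallery): (34, 15) - no unilateral deviation beneficial
(Game, Game): (15, 34) - no unilateral deviation beneficial
Mixed NE: P1 plays Gallery with p = 0.6939, P2 plays Gallery with q = 0.3061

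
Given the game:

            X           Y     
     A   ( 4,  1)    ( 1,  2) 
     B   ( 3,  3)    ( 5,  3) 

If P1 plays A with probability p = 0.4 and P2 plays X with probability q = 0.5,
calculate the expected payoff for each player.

E[P1] = 3.4, E[P2] = 2.4

Work:
E[P1] = p·q·π₁(A,X) + p·(1-q)·π₁(A,Y) + (1-p)·q·π₁(B,X) + (1-p)·(1-q)·π₁(B,Y)
= 0.4·0.5·4 + 0.4·0.5·1 + 0.6·0.5·3 + 0.6·0.5·5
= 3.4

E[P2] = 2.4 (similar calculation)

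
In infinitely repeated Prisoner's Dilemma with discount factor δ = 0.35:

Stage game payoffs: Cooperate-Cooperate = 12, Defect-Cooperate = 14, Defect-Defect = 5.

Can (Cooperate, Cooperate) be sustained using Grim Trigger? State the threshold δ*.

δ* = 0.2222; since δ = 0.35 ≥ 0.2222, cooperation can be sustained

Work:
For Grim Trigger:
Cooperate forever: 12/(1-δ)
Defect then punished: 14 + 5·δ/(1-δ)
Need: 12/(1-δ) ≥ 14 + 5·δ/(1-δ)
Solving: δ ≥ (T-R)/(T-P) = (14-12)/(14-5) = 0.2222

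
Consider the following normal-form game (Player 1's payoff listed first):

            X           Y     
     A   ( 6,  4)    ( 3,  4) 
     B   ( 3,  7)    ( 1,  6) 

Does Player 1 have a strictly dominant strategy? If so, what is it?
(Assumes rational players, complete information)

Yes, Player 1's strictly dominant strategy is A

Work:
A strategy strictly dominates another if it gives a strictly higher payoff against every opponent action. Compare each pair of P1's strategies column-by-column:
  A vs B: [6 vs 3, 3 vs 1] → A strictly dominates B
  B vs A: [3 vs 6, 1 vs 3] → B does not strictly dominate A (column X: 3 ≤ 6)
A strictly dominates every other strategy → strictly dominant.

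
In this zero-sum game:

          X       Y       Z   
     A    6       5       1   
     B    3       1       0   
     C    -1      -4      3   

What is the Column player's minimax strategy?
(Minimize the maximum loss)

Column should play Z, value = 3

Work:
Column player minimizes Row's maximum payoff:
Column X: max payoff to Row = 6
Column Y: max payoff to Row = 5
Column Z: max payoff to Row = 3
Minimum is 3, achieved by column Z.
Minimax strategy: Z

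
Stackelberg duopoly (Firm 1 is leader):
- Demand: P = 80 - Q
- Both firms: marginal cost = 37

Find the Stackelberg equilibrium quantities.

q₁* (leader) = 21.5, q₂* (follower) = 10.75

Work:
Follower's reaction: q₂ = (a - c - q₁)/2
Leader substitutes: π₁ = q₁·(a - q₁ - (a-c-q₁)/2 - c)
FOC: q₁* = (80 - 37)/2 = 21.50
Then: q₂* = (80 - 37 - 21.5)/2 = 10.75
Leader has first-mover advantage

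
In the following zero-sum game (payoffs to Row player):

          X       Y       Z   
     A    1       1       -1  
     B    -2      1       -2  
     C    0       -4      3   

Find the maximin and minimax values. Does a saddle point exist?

Maximin = -1, Minimax = 1, Saddle: False

Work:
Row minimums: [-1, -2, -4] → maximin = -1
Column maximums: [1, 1, 3] → minimax = 1
No saddle point (maximin ≠ minimax). Mixed strategy needed.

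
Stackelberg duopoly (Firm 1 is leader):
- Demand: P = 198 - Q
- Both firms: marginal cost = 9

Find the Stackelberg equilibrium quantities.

q₁* (leader) = 94.5, q₂* (follower) = 47.25

Work:
Follower's reaction: q₂ = (a - c - q₁)/2
Leader substitutes: π₁ = q₁·(a - q₁ - (a-c-q₁)/2 - c)
FOC: q₁* = (198 - 9)/2 = 94.50
Then: q₂* = (198 - 9 - 94.5)/2 = 47.25
Leader has first-mover advantage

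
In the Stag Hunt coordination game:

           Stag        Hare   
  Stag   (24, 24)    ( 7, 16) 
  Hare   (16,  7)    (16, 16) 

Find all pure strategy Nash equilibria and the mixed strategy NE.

Pure NE: (Stag, Stag) and (Hare, Hare); Mixed NE: p = 0.5294, q = 0.5294

Work:
Check pure NE:
(Stag, Stag): (24, 24) - no unilateral deviation beneficial
(Hare, Hare): (16, 16) - no unilateral deviation beneficial
Mixed NE: P1 plays Stag with p = 0.5294, P2 plays Stag with q = 0.5294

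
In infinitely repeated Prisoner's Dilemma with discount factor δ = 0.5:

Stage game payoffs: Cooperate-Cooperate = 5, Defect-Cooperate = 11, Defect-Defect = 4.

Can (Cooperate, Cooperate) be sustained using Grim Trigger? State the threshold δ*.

δ* = 0.8571; since δ = 0.5 < 0.8571, cooperation cannot be sustained

Work:
For Grim Trigger:
Cooperate forever: 5/(1-δ)
Defect then punished: 11 + 4·δ/(1-δ)
Need: 5/(1-δ) ≥ 11 + 4·δ/(1-δ)
Solving: δ ≥ (T-R)/(T-P) = (11-5)/(11-4) = 0.8571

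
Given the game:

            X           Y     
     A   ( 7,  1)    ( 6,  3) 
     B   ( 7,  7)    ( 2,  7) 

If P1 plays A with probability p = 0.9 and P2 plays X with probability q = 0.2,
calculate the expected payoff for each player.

E[P1] = 5.88, E[P2] = 3.04

Work:
E[P1] = p·q·π₁(A,X) + p·(1-q)·π₁(A,Y) + (1-p)·q·π₁(B,X) + (1-p)·(1-q)·π₁(B,Y)
= 0.9·0.2·7 + 0.9·0.8·6 + 0.1·0.2·7 + 0.1·0.8·2
= 5.88

E[P2] = 3.04 (similar calculation)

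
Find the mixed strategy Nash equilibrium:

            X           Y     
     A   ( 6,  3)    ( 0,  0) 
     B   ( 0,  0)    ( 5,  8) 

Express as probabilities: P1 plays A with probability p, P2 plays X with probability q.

p = 0.7273, q = 0.4545

Work:
Find probabilities that make opponent indifferent:
P2 chooses q to make P1 indifferent between A and B
P1 chooses p to make P2 indifferent between X and Y
Mixed NE: P1 plays (A: 0.7273, B: 0.2727), P2 plays (X: 0.4545, Y: 0.5455)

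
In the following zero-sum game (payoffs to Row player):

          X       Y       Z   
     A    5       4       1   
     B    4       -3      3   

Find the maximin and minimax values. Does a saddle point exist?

Maximin = 1, Minimax = 3, Saddle: False

Work:
Row minimums: [1, -3] → maximin = 1
Column maximums: [5, 4, 3] → minimax = 3
No saddle point (maximin ≠ minimax). Mixed strategy needed.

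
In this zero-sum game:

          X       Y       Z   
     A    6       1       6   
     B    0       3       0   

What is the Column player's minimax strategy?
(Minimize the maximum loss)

Column should play Y, value = 3

Work:
Column player minimizes Row's maximum payoff:
Column X: max payoff to Row = 6
Column Y: max payoff to Row = 3
Column Z: max payoff to Row = 6
Minimum is 3, achieved by column Y.
Minimax strategy: Y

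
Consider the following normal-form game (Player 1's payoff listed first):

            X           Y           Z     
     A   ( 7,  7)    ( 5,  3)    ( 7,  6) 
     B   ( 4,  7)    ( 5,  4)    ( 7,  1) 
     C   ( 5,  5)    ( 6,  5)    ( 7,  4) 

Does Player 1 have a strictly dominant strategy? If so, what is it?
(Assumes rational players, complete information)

No strictly dominant strategy exists for Player 1

Work:
A strategy strictly dominates another if it gives a strictly higher payoff against every opponent action. Compare each pair of P1's strategies column-by-column:
  A vs B: [7 vs 4, 5 vs 5, 7 vs 7] → A does not strictly dominate B (column Y: 5 ≤ 5)
  A vs C: [7 vs 5, 5 vs 6, 7 vs 7] → A does not strictly dominate C (column Y: 5 ≤ 6)
  B vs A: [4 vs 7, 5 vs 5, 7 vs 7] → B does not strictly dominate A (column X: 4 ≤ 7)
  B vs C: [4 vs 5, 5 vs 6, 7 vs 7] → B does not strictly dominate C (column X: 4 ≤ 5)
  C vs A: [5 vs 7, 6 vs 5, 7 vs 7] → C does not strictly dominate A (column X: 5 ≤ 7)
  C vs B: [5 vs 4, 6 vs 5, 7 vs 7] → C does not strictly dominate B (column Z: 7 ≤ 7)
No single strategy strictly dominates all others → no strictly dominant strategy.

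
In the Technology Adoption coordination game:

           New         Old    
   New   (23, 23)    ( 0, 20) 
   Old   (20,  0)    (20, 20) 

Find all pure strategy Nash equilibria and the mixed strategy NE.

Pure NE: (New, New) and (Old, Old); Mixed NE: p = 0.8696, q = 0.8696

Work:
Check pure NE:
(New, New): (23, 23) - no unilateral deviation beneficial
(Old, Old): (20, 20) - no unilateral deviation beneficial
Mixed NE: P1 plays New with p = 0.8696, P2 plays New with q = 0.8696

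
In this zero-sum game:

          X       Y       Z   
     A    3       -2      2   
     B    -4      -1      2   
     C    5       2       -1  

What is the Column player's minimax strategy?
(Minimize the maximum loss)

Column should play Y or Z (all achieve the minimum), value = 2

Work:
Column player minimizes Row's maximum payoff:
Column X: max payoff to Row = 5
Column Y: max payoff to Row = 2
Column Z: max payoff to Row = 2
Minimum is 2, achieved by columns Y, Z (tied).
Each of Y or Z is a minimax strategy.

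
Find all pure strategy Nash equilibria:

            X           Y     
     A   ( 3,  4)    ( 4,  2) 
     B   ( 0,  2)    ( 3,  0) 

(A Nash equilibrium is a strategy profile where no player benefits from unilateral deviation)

Nash equilibrium: (A, X)

Work:
Best responses:
  P1 vs X: payoffs [3, 0] → best response A (payoff 3)
  P1 vs Y: payoffs [4, 3] → best response A (payoff 4)
  P2 vs A: payoffs [4, 2] → best response X (payoff 4)
  P2 vs B: payoffs [2, 0] → best response X (payoff 2)
Mutual best responses: (A,X) → Nash equilibria.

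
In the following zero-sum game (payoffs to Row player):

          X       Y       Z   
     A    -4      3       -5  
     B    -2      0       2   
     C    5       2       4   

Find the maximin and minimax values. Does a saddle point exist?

Maximin = 2, Minimax = 3, Saddle: False

Work:
Row minimums: [-5, -2, 2] → maximin = 2
Column maximums: [5, 3, 4] → minimax = 3
No saddle point (maximin ≠ minimax). Mixed strategy needed.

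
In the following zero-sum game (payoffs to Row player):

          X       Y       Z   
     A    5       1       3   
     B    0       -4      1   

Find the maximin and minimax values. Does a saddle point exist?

Maximin = 1, Minimax = 1, Saddle: True

Work:
Row minimums: [1, -4] → maximin = 1
Column maximums: [5, 1, 3] → minimax = 1
Saddle point exists! Game value = 1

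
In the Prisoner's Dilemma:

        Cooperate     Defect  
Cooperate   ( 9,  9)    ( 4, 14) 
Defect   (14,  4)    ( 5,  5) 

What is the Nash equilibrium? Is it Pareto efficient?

(Defect, Defect) is NE; not Pareto efficient

Work:
Defect dominates Cooperate for both players:
If P2 cooperates: Defect (14) > Cooperate (9)
If P2 defects: Defect (5) > Cooperate (4)
NE: (Defect, Defect) with payoff (5, 5)
But (Cooperate, Cooperate) = (9, 9) Pareto dominates (5, 5)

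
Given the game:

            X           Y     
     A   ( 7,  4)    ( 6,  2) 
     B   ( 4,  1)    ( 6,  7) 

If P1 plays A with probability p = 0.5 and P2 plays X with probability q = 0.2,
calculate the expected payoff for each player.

E[P1] = 5.9, E[P2] = 4.1

Work:
E[P1] = p·q·π₁(A,X) + p·(1-q)·π₁(A,Y) + (1-p)·q·π₁(B,X) + (1-p)·(1-q)·π₁(B,Y)
= 0.5·0.2·7 + 0.5·0.8·6 + 0.5·0.2·4 + 0.5·0.8·6
= 5.9

E[P2] = 4.1 (similar calculation)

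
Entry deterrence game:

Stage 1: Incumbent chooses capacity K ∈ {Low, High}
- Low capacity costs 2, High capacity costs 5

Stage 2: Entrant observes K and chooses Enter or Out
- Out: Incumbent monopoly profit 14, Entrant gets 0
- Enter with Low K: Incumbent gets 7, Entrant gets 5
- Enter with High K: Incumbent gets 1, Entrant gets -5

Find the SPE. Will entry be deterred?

SPE: (High, Enter|Low, Out|High); Entry deterred. Incumbent net profit = 9

Work:
After Low K: Entrant enters (5 > 0)
After High K: Entrant stays out (-5 < 0)
Incumbent: Low → 7−2=5, High → 14−5=9
Incumbent chooses High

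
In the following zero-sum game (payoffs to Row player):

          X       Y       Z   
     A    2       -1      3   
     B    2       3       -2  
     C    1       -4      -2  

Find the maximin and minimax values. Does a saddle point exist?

Maximin = -1, Minimax = 2, Saddle: False

Work:
Row minimums: [-1, -2, -4] → maximin = -1
Column maximums: [2, 3, 3] → minimax = 2
No saddle point (maximin ≠ minimax). Mixed strategy needed.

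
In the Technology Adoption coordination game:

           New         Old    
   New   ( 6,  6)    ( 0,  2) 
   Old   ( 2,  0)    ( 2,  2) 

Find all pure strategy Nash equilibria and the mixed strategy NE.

Pure NE: (New, New) and (Old, Old); Mixed NE: p = 0.3333, q = 0.3333

Work:
Check pure NE:
(New, New): (6, 6) - no unilateral deviation beneficial
(Old, Old): (2, 2) - no unilateral deviation beneficial
Mixed NE: P1 plays New with p = 0.3333, P2 plays New with q = 0.3333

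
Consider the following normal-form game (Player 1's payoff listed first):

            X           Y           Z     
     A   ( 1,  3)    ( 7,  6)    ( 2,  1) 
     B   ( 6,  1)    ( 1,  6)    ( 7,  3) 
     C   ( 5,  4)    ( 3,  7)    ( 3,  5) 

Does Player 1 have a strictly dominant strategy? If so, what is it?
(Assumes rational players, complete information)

No strictly dominant strategy exists for Player 1

Work:
A strategy strictly dominates another if it gives a strictly higher payoff against every opponent action. Compare each pair of P1's strategies column-by-column:
  A vs B: [1 vs 6, 7 vs 1, 2 vs 7] → A does not strictly dominate B (column X: 1 ≤ 6)
  A vs C: [1 vs 5, 7 vs 3, 2 vs 3] → A does not strictly dominate C (column X: 1 ≤ 5)
  B vs A: [6 vs 1, 1 vs 7, 7 vs 2] → B does not strictly dominate A (column Y: 1 ≤ 7)
  B vs C: [6 vs 5, 1 vs 3, 7 vs 3] → B does not strictly dominate C (column Y: 1 ≤ 3)
  C vs A: [5 vs 1, 3 vs 7, 3 vs 2] → C does not strictly dominate A (column Y: 3 ≤ 7)
  C vs B: [5 vs 6, 3 vs 1, 3 vs 7] → C does not strictly dominate B (column X: 5 ≤ 6)
No single strategy strictly dominates all others → no strictly dominant strategy.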